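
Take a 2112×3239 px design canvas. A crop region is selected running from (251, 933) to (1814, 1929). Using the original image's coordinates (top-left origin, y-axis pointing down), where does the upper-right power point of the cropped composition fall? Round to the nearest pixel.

x = 1293 px, y = 1265 px

Crop width = 1814 − 251 = 1563 px; one third is 521.00 px.
Crop height = 1929 − 933 = 996 px; one third is 332.00 px.
The upper-right point is two-thirds across and one-third down within the crop:
x = 251 + 2 × 521.00 ≈ 1293; y = 933 + 1 × 332.00 ≈ 1265.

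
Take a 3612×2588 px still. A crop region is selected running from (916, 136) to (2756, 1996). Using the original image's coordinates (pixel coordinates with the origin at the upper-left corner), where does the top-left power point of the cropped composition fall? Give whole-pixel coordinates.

Crop width = 2756 − 916 = 1840 px; one third is 613.33 px.
Crop height = 1996 − 136 = 1860 px; one third is 620.00 px.
The top-left point is one-third across and one-third down within the crop:
x = 916 + 1 × 613.33 ≈ 1529; y = 136 + 1 × 620.00 ≈ 756.

(1529, 756)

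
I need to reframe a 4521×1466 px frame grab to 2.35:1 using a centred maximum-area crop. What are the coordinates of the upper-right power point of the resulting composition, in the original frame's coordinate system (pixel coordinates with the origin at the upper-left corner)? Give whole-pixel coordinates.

4521/1466 > 2.35/1, so the 2.35:1 crop keeps the full height 1466 and trims width to 1466 × 2.35/1 = 3445.10 px.
Left offset = (4521 − 3445.10)/2 = 537.95 px; top offset = 0.
Upper-right is two-thirds across and one-third down within the crop:
x = 537.95 + 2 × 3445.10/3 ≈ 2835; y = 0.00 + 1 × 1466.00/3 ≈ 489.

x = 2835 px, y = 489 px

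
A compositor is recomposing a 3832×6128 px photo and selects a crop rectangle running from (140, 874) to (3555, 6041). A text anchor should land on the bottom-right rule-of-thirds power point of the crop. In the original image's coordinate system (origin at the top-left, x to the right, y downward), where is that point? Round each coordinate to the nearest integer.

(2417, 4319)

Crop width = 3555 − 140 = 3415 px; one third is 1138.33 px.
Crop height = 6041 − 874 = 5167 px; one third is 1722.33 px.
The bottom-right point is two-thirds across and two-thirds down within the crop:
x = 140 + 2 × 1138.33 ≈ 2417; y = 874 + 2 × 1722.33 ≈ 4319.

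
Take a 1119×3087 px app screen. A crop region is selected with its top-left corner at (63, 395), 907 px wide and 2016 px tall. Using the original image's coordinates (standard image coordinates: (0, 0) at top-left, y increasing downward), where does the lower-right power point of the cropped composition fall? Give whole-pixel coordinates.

One third of the crop width 907 is 302.33 px.
One third of the crop height 2016 is 672.00 px.
The lower-right point is two-thirds across and two-thirds down within the crop:
x = 63 + 2 × 302.33 ≈ 668; y = 395 + 2 × 672.00 ≈ 1739.

x = 668 px, y = 1739 px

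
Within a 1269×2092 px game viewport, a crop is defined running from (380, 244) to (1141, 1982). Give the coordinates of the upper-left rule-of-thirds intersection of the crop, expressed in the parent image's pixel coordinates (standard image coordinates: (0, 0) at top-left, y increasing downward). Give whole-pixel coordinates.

(634, 823)

Crop width = 1141 − 380 = 761 px; one third is 253.67 px.
Crop height = 1982 − 244 = 1738 px; one third is 579.33 px.
The upper-left point is one-third across and one-third down within the crop:
x = 380 + 1 × 253.67 ≈ 634; y = 244 + 1 × 579.33 ≈ 823.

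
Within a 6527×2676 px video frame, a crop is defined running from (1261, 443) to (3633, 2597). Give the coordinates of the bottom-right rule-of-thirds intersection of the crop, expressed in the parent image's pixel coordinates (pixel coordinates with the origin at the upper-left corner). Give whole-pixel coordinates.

Crop width = 3633 − 1261 = 2372 px; one third is 790.67 px.
Crop height = 2597 − 443 = 2154 px; one third is 718.00 px.
The bottom-right point is two-thirds across and two-thirds down within the crop:
x = 1261 + 2 × 790.67 ≈ 2842; y = 443 + 2 × 718.00 ≈ 1879.

(2842, 1879)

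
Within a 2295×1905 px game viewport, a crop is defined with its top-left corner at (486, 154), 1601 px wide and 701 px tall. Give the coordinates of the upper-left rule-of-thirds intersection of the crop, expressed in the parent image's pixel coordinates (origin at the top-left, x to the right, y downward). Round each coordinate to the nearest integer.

(1020, 388)

One third of the crop width 1601 is 533.67 px.
One third of the crop height 701 is 233.67 px.
The upper-left point is one-third across and one-third down within the crop:
x = 486 + 1 × 533.67 ≈ 1020; y = 154 + 1 × 233.67 ≈ 388.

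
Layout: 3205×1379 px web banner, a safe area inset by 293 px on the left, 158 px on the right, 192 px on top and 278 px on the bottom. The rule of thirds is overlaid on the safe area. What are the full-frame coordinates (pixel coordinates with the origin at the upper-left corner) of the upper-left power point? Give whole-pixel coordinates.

Content width = 3205 − 293 − 158 = 2754 px; content height = 1379 − 192 − 278 = 909 px.
Upper-left is one-third across and one-third down within the safe area.
x = 293 + 1 × 2754/3 = 293 + 918.00 ≈ 1211
y = 192 + 1 × 909/3 = 192 + 303.00 ≈ 495

(1211, 495)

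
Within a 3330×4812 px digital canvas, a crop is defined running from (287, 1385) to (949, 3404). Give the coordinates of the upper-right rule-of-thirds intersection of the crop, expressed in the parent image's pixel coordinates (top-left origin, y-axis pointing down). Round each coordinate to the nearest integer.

x = 728 px, y = 2058 px

Crop width = 949 − 287 = 662 px; one third is 220.67 px.
Crop height = 3404 − 1385 = 2019 px; one third is 673.00 px.
The upper-right point is two-thirds across and one-third down within the crop:
x = 287 + 2 × 220.67 ≈ 728; y = 1385 + 1 × 673.00 ≈ 2058.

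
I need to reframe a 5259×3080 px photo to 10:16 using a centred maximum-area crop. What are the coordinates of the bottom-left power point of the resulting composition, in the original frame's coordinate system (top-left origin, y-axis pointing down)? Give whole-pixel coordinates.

5259/3080 > 10/16, so the 10:16 crop keeps the full height 3080 and trims width to 3080 × 10/16 = 1925.00 px.
Left offset = (5259 − 1925.00)/2 = 1667.00 px; top offset = 0.
Bottom-left is one-third across and two-thirds down within the crop:
x = 1667.00 + 1 × 1925.00/3 ≈ 2309; y = 0.00 + 2 × 3080.00/3 ≈ 2053.

(2309, 2053)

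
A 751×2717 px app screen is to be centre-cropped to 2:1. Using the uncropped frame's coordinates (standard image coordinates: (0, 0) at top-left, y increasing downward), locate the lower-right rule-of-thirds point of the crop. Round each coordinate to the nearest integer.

(501, 1421)

751/2717 < 2/1, so the 2:1 crop keeps the full width 751 and trims height to 751 × 1/2 = 375.50 px.
Top offset = (2717 − 375.50)/2 = 1170.75 px; left offset = 0.
Lower-right is two-thirds across and two-thirds down within the crop:
x = 0.00 + 2 × 751.00/3 ≈ 501; y = 1170.75 + 2 × 375.50/3 ≈ 1421.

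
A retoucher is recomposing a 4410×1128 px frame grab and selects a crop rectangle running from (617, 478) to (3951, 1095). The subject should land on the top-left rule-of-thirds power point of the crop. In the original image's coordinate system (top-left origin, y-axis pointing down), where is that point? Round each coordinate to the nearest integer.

(1728, 684)

Crop width = 3951 − 617 = 3334 px; one third is 1111.33 px.
Crop height = 1095 − 478 = 617 px; one third is 205.67 px.
The top-left point is one-third across and one-third down within the crop:
x = 617 + 1 × 1111.33 ≈ 1728; y = 478 + 1 × 205.67 ≈ 684.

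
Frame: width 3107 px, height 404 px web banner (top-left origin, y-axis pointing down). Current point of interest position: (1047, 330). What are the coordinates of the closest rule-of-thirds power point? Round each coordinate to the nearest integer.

Third lines: x ∈ {1036, 2071}, y ∈ {135, 269}.
1047 is closer to x = 1036; 330 is closer to y = 269.
So the nearest intersection is the lower-left power point.

x = 1036 px, y = 269 px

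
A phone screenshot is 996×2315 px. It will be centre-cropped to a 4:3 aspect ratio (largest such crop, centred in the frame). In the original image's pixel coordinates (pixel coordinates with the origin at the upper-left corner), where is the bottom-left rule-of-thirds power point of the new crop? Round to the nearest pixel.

996/2315 < 4/3, so the 4:3 crop keeps the full width 996 and trims height to 996 × 3/4 = 747.00 px.
Top offset = (2315 − 747.00)/2 = 784.00 px; left offset = 0.
Bottom-left is one-third across and two-thirds down within the crop:
x = 0.00 + 1 × 996.00/3 ≈ 332; y = 784.00 + 2 × 747.00/3 ≈ 1282.

(332, 1282)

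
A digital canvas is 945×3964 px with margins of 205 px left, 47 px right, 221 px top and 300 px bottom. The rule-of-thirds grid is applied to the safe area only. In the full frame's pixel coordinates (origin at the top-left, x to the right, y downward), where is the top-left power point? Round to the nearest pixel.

x = 436 px, y = 1369 px

Content width = 945 − 205 − 47 = 693 px; content height = 3964 − 221 − 300 = 3443 px.
Top-left is one-third across and one-third down within the safe area.
x = 205 + 1 × 693/3 = 205 + 231.00 ≈ 436
y = 221 + 1 × 3443/3 = 221 + 1147.67 ≈ 1369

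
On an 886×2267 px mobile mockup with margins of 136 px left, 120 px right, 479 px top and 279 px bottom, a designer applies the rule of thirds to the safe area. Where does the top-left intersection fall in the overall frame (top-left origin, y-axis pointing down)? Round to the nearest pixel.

(346, 982)

Content width = 886 − 136 − 120 = 630 px; content height = 2267 − 479 − 279 = 1509 px.
Top-left is one-third across and one-third down within the safe area.
x = 136 + 1 × 630/3 = 136 + 210.00 ≈ 346
y = 479 + 1 × 1509/3 = 479 + 503.00 ≈ 982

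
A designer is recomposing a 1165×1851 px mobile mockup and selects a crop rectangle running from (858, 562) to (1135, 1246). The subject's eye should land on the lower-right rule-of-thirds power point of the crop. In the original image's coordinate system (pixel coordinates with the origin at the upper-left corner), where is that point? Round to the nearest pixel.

Crop width = 1135 − 858 = 277 px; one third is 92.33 px.
Crop height = 1246 − 562 = 684 px; one third is 228.00 px.
The lower-right point is two-thirds across and two-thirds down within the crop:
x = 858 + 2 × 92.33 ≈ 1043; y = 562 + 2 × 228.00 ≈ 1018.

(1043, 1018)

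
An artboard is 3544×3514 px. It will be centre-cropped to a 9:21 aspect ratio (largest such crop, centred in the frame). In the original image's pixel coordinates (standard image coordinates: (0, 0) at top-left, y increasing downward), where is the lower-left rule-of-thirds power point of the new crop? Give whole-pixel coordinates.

3544/3514 > 9/21, so the 9:21 crop keeps the full height 3514 and trims width to 3514 × 9/21 = 1506.00 px.
Left offset = (3544 − 1506.00)/2 = 1019.00 px; top offset = 0.
Lower-left is one-third across and two-thirds down within the crop:
x = 1019.00 + 1 × 1506.00/3 ≈ 1521; y = 0.00 + 2 × 3514.00/3 ≈ 2343.

(1521, 2343)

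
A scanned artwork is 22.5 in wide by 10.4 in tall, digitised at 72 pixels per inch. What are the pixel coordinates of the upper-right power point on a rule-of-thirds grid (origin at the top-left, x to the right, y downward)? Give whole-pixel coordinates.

In pixels the canvas is 22.5 × 72 = 1620 wide and 10.4 × 72 = 748.8 tall.
The upper-right point is two-thirds across and one-third down:
x = 2 × 1620/3 ≈ 1080; y = 1 × 748.8/3 ≈ 250.

x = 1080 px, y = 250 px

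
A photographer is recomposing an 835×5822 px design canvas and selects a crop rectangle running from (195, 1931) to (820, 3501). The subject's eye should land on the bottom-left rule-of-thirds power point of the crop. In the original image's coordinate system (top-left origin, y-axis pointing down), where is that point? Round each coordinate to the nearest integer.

Crop width = 820 − 195 = 625 px; one third is 208.33 px.
Crop height = 3501 − 1931 = 1570 px; one third is 523.33 px.
The bottom-left point is one-third across and two-thirds down within the crop:
x = 195 + 1 × 208.33 ≈ 403; y = 1931 + 2 × 523.33 ≈ 2978.

(403, 2978)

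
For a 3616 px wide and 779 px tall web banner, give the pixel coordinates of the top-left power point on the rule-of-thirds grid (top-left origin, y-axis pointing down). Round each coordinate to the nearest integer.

The top-left point sits one-third of the way across and one-third of the way down.
x = 1 × 3616/3 ≈ 1205; y = 1 × 779/3 ≈ 260.

x = 1205 px, y = 260 px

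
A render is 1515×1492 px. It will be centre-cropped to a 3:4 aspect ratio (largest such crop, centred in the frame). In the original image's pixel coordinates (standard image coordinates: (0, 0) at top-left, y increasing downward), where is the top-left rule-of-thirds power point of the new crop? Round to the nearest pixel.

1515/1492 > 3/4, so the 3:4 crop keeps the full height 1492 and trims width to 1492 × 3/4 = 1119.00 px.
Left offset = (1515 − 1119.00)/2 = 198.00 px; top offset = 0.
Top-left is one-third across and one-third down within the crop:
x = 198.00 + 1 × 1119.00/3 ≈ 571; y = 0.00 + 1 × 1492.00/3 ≈ 497.

(571, 497)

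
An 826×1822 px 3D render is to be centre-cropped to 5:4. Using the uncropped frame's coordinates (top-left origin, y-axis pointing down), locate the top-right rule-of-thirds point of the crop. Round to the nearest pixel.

x = 551 px, y = 801 px

826/1822 < 5/4, so the 5:4 crop keeps the full width 826 and trims height to 826 × 4/5 = 660.80 px.
Top offset = (1822 − 660.80)/2 = 580.60 px; left offset = 0.
Top-right is two-thirds across and one-third down within the crop:
x = 0.00 + 2 × 826.00/3 ≈ 551; y = 580.60 + 1 × 660.80/3 ≈ 801.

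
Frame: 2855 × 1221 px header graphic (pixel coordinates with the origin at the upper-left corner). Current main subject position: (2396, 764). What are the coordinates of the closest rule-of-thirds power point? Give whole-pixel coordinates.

Third lines: x ∈ {952, 1903}, y ∈ {407, 814}.
2396 is closer to x = 1903; 764 is closer to y = 814.
So the nearest intersection is the lower-right power point.

(1903, 814)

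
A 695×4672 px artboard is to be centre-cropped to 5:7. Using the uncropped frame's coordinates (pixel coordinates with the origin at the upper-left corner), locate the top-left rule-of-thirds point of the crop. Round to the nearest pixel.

695/4672 < 5/7, so the 5:7 crop keeps the full width 695 and trims height to 695 × 7/5 = 973.00 px.
Top offset = (4672 − 973.00)/2 = 1849.50 px; left offset = 0.
Top-left is one-third across and one-third down within the crop:
x = 0.00 + 1 × 695.00/3 ≈ 232; y = 1849.50 + 1 × 973.00/3 ≈ 2174.

x = 232 px, y = 2174 px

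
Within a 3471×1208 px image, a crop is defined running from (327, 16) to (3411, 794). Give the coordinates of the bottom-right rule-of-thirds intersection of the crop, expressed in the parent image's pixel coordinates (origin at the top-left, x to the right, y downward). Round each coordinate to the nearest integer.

Crop width = 3411 − 327 = 3084 px; one third is 1028.00 px.
Crop height = 794 − 16 = 778 px; one third is 259.33 px.
The bottom-right point is two-thirds across and two-thirds down within the crop:
x = 327 + 2 × 1028.00 ≈ 2383; y = 16 + 2 × 259.33 ≈ 535.

(2383, 535)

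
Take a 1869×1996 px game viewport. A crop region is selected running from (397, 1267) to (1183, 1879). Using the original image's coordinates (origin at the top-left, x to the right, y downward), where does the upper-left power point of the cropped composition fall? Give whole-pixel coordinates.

Crop width = 1183 − 397 = 786 px; one third is 262.00 px.
Crop height = 1879 − 1267 = 612 px; one third is 204.00 px.
The upper-left point is one-third across and one-third down within the crop:
x = 397 + 1 × 262.00 ≈ 659; y = 1267 + 1 × 204.00 ≈ 1471.

x = 659 px, y = 1471 px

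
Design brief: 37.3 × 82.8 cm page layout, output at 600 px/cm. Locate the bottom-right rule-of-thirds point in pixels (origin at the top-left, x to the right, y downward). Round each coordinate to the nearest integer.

In pixels the canvas is 37.3 × 600 = 22380 wide and 82.8 × 600 = 49680 tall.
The bottom-right point is two-thirds across and two-thirds down:
x = 2 × 22380/3 ≈ 14920; y = 2 × 49680/3 ≈ 33120.

x = 14920 px, y = 33120 px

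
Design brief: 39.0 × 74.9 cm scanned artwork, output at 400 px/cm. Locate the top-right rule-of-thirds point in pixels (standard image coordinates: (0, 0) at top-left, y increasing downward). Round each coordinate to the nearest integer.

In pixels the canvas is 39.0 × 400 = 15600 wide and 74.9 × 400 = 29960 tall.
The top-right point is two-thirds across and one-third down:
x = 2 × 15600/3 ≈ 10400; y = 1 × 29960/3 ≈ 9987.

(10400, 9987)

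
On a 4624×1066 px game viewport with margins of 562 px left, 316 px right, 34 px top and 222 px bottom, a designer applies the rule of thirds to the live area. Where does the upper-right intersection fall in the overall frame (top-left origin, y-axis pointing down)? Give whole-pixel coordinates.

(3059, 304)

Content width = 4624 − 562 − 316 = 3746 px; content height = 1066 − 34 − 222 = 810 px.
Upper-right is two-thirds across and one-third down within the live area.
x = 562 + 2 × 3746/3 = 562 + 2497.33 ≈ 3059
y = 34 + 1 × 810/3 = 34 + 270.00 ≈ 304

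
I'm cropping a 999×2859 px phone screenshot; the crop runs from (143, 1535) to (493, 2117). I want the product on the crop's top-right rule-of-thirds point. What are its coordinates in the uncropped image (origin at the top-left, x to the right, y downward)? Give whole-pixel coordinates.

Crop width = 493 − 143 = 350 px; one third is 116.67 px.
Crop height = 2117 − 1535 = 582 px; one third is 194.00 px.
The top-right point is two-thirds across and one-third down within the crop:
x = 143 + 2 × 116.67 ≈ 376; y = 1535 + 1 × 194.00 ≈ 1729.

x = 376 px, y = 1729 px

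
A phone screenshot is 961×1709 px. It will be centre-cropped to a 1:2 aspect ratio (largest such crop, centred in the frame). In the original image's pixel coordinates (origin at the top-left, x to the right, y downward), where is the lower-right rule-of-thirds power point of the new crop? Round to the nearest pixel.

x = 623 px, y = 1139 px

961/1709 > 1/2, so the 1:2 crop keeps the full height 1709 and trims width to 1709 × 1/2 = 854.50 px.
Left offset = (961 − 854.50)/2 = 53.25 px; top offset = 0.
Lower-right is two-thirds across and two-thirds down within the crop:
x = 53.25 + 2 × 854.50/3 ≈ 623; y = 0.00 + 2 × 1709.00/3 ≈ 1139.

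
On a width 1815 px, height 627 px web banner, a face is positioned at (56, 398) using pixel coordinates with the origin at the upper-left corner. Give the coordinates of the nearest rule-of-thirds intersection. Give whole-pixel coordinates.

(605, 418)

Third lines: x ∈ {605, 1210}, y ∈ {209, 418}.
56 is closer to x = 605; 398 is closer to y = 418.
So the nearest intersection is the lower-left power point.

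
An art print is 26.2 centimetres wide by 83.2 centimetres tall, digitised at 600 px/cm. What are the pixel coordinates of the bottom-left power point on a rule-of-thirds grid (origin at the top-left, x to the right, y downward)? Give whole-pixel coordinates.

In pixels the canvas is 26.2 × 600 = 15720 wide and 83.2 × 600 = 49920 tall.
The bottom-left point is one-third across and two-thirds down:
x = 1 × 15720/3 ≈ 5240; y = 2 × 49920/3 ≈ 33280.

(5240, 33280)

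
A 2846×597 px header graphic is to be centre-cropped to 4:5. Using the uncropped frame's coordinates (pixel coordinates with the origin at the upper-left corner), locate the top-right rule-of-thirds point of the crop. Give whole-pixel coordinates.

x = 1503 px, y = 199 px

2846/597 > 4/5, so the 4:5 crop keeps the full height 597 and trims width to 597 × 4/5 = 477.60 px.
Left offset = (2846 − 477.60)/2 = 1184.20 px; top offset = 0.
Top-right is two-thirds across and one-third down within the crop:
x = 1184.20 + 2 × 477.60/3 ≈ 1503; y = 0.00 + 1 × 597.00/3 ≈ 199.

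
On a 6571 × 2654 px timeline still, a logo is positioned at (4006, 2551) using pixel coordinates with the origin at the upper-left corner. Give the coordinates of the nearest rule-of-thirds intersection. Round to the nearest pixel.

x = 4381 px, y = 1769 px

Third lines: x ∈ {2190, 4381}, y ∈ {885, 1769}.
4006 is closer to x = 4381; 2551 is closer to y = 1769.
So the nearest intersection is the lower-right power point.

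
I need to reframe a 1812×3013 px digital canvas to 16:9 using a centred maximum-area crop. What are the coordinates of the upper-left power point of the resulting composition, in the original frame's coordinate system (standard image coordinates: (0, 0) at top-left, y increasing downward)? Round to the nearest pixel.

1812/3013 < 16/9, so the 16:9 crop keeps the full width 1812 and trims height to 1812 × 9/16 = 1019.25 px.
Top offset = (3013 − 1019.25)/2 = 996.88 px; left offset = 0.
Upper-left is one-third across and one-third down within the crop:
x = 0.00 + 1 × 1812.00/3 ≈ 604; y = 996.88 + 1 × 1019.25/3 ≈ 1337.

(604, 1337)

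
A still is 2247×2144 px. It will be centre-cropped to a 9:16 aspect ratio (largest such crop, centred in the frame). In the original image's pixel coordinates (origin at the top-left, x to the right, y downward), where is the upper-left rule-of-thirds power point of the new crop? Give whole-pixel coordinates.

2247/2144 > 9/16, so the 9:16 crop keeps the full height 2144 and trims width to 2144 × 9/16 = 1206.00 px.
Left offset = (2247 − 1206.00)/2 = 520.50 px; top offset = 0.
Upper-left is one-third across and one-third down within the crop:
x = 520.50 + 1 × 1206.00/3 ≈ 923; y = 0.00 + 1 × 2144.00/3 ≈ 715.

(923, 715)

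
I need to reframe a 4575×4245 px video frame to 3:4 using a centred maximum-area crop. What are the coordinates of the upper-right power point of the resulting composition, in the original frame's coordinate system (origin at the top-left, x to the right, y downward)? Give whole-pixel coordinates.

x = 2818 px, y = 1415 px

4575/4245 > 3/4, so the 3:4 crop keeps the full height 4245 and trims width to 4245 × 3/4 = 3183.75 px.
Left offset = (4575 − 3183.75)/2 = 695.62 px; top offset = 0.
Upper-right is two-thirds across and one-third down within the crop:
x = 695.62 + 2 × 3183.75/3 ≈ 2818; y = 0.00 + 1 × 4245.00/3 ≈ 1415.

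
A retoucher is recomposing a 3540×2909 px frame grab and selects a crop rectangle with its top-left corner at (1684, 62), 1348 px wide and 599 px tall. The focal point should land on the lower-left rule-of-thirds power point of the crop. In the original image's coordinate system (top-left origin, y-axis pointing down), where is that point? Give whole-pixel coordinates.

One third of the crop width 1348 is 449.33 px.
One third of the crop height 599 is 199.67 px.
The lower-left point is one-third across and two-thirds down within the crop:
x = 1684 + 1 × 449.33 ≈ 2133; y = 62 + 2 × 199.67 ≈ 461.

(2133, 461)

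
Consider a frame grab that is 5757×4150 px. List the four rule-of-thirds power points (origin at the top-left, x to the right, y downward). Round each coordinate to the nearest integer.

One third of 5757 is 1919; one third of 4150 is 1383.33.
Vertical third lines at x = 1919 and x = 3838; horizontal third lines at y = 1383 and y = 2767.

(1919, 1383), (3838, 1383), (1919, 2767), (3838, 2767)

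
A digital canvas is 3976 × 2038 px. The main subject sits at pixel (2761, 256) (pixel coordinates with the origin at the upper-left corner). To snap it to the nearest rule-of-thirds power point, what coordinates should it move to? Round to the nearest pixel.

Third lines: x ∈ {1325, 2651}, y ∈ {679, 1359}.
2761 is closer to x = 2651; 256 is closer to y = 679.
So the nearest intersection is the upper-right power point.

(2651, 679)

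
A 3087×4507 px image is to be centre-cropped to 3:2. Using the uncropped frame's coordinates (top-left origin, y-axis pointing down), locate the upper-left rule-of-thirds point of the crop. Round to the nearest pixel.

(1029, 1911)

3087/4507 < 3/2, so the 3:2 crop keeps the full width 3087 and trims height to 3087 × 2/3 = 2058.00 px.
Top offset = (4507 − 2058.00)/2 = 1224.50 px; left offset = 0.
Upper-left is one-third across and one-third down within the crop:
x = 0.00 + 1 × 3087.00/3 ≈ 1029; y = 1224.50 + 1 × 2058.00/3 ≈ 1911.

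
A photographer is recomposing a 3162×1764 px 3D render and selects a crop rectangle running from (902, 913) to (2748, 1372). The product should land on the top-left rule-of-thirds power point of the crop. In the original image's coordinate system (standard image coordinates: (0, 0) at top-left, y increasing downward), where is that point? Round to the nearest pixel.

Crop width = 2748 − 902 = 1846 px; one third is 615.33 px.
Crop height = 1372 − 913 = 459 px; one third is 153.00 px.
The top-left point is one-third across and one-third down within the crop:
x = 902 + 1 × 615.33 ≈ 1517; y = 913 + 1 × 153.00 ≈ 1066.

x = 1517 px, y = 1066 px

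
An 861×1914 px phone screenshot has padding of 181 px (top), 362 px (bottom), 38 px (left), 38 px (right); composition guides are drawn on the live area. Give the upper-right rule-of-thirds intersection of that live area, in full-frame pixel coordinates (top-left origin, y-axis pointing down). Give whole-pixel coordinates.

x = 561 px, y = 638 px

Content width = 861 − 38 − 38 = 785 px; content height = 1914 − 181 − 362 = 1371 px.
Upper-right is two-thirds across and one-third down within the live area.
x = 38 + 2 × 785/3 = 38 + 523.33 ≈ 561
y = 181 + 1 × 1371/3 = 181 + 457.00 ≈ 638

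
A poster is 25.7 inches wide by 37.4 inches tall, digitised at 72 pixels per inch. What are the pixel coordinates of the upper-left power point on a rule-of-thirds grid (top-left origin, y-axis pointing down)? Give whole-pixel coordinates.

In pixels the canvas is 25.7 × 72 = 1850.4 wide and 37.4 × 72 = 2692.8 tall.
The upper-left point is one-third across and one-third down:
x = 1 × 1850.4/3 ≈ 617; y = 1 × 2692.8/3 ≈ 898.

(617, 898)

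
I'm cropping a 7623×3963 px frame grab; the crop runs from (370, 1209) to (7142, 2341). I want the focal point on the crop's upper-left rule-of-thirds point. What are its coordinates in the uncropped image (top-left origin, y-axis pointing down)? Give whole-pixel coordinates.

Crop width = 7142 − 370 = 6772 px; one third is 2257.33 px.
Crop height = 2341 − 1209 = 1132 px; one third is 377.33 px.
The upper-left point is one-third across and one-third down within the crop:
x = 370 + 1 × 2257.33 ≈ 2627; y = 1209 + 1 × 377.33 ≈ 1586.

(2627, 1586)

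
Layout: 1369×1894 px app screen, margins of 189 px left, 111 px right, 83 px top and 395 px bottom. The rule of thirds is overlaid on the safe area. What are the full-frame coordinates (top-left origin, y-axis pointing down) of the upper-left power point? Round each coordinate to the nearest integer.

(545, 555)

Content width = 1369 − 189 − 111 = 1069 px; content height = 1894 − 83 − 395 = 1416 px.
Upper-left is one-third across and one-third down within the safe area.
x = 189 + 1 × 1069/3 = 189 + 356.33 ≈ 545
y = 83 + 1 × 1416/3 = 83 + 472.00 ≈ 555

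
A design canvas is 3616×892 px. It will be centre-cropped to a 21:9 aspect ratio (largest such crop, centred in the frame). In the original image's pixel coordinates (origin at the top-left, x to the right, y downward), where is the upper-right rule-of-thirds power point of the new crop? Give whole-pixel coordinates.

3616/892 > 21/9, so the 21:9 crop keeps the full height 892 and trims width to 892 × 21/9 = 2081.33 px.
Left offset = (3616 − 2081.33)/2 = 767.33 px; top offset = 0.
Upper-right is two-thirds across and one-third down within the crop:
x = 767.33 + 2 × 2081.33/3 ≈ 2155; y = 0.00 + 1 × 892.00/3 ≈ 297.

(2155, 297)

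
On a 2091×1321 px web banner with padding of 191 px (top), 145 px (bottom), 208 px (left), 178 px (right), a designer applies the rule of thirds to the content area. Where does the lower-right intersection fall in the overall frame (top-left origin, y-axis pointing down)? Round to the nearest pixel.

(1345, 848)

Content width = 2091 − 208 − 178 = 1705 px; content height = 1321 − 191 − 145 = 985 px.
Lower-right is two-thirds across and two-thirds down within the content area.
x = 208 + 2 × 1705/3 = 208 + 1136.67 ≈ 1345
y = 191 + 2 × 985/3 = 191 + 656.67 ≈ 848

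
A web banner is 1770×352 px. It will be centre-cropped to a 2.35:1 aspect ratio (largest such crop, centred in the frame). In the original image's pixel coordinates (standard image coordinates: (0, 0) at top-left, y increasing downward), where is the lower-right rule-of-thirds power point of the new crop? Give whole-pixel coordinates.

(1023, 235)

1770/352 > 2.35/1, so the 2.35:1 crop keeps the full height 352 and trims width to 352 × 2.35/1 = 827.20 px.
Left offset = (1770 − 827.20)/2 = 471.40 px; top offset = 0.
Lower-right is two-thirds across and two-thirds down within the crop:
x = 471.40 + 2 × 827.20/3 ≈ 1023; y = 0.00 + 2 × 352.00/3 ≈ 235.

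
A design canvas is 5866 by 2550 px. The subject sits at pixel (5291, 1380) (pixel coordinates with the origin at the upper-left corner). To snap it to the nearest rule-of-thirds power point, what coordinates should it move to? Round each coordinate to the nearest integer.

Third lines: x ∈ {1955, 3911}, y ∈ {850, 1700}.
5291 is closer to x = 3911; 1380 is closer to y = 1700.
So the nearest intersection is the lower-right power point.

x = 3911 px, y = 1700 px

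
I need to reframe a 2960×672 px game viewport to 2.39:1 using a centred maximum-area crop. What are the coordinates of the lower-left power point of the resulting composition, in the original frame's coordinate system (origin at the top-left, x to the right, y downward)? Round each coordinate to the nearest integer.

2960/672 > 2.39/1, so the 2.39:1 crop keeps the full height 672 and trims width to 672 × 2.39/1 = 1606.08 px.
Left offset = (2960 − 1606.08)/2 = 676.96 px; top offset = 0.
Lower-left is one-third across and two-thirds down within the crop:
x = 676.96 + 1 × 1606.08/3 ≈ 1212; y = 0.00 + 2 × 672.00/3 ≈ 448.

x = 1212 px, y = 448 px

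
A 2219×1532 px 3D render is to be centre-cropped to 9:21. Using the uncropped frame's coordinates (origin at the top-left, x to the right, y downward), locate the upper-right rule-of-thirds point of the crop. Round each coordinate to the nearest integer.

2219/1532 > 9/21, so the 9:21 crop keeps the full height 1532 and trims width to 1532 × 9/21 = 656.57 px.
Left offset = (2219 − 656.57)/2 = 781.21 px; top offset = 0.
Upper-right is two-thirds across and one-third down within the crop:
x = 781.21 + 2 × 656.57/3 ≈ 1219; y = 0.00 + 1 × 1532.00/3 ≈ 511.

x = 1219 px, y = 511 px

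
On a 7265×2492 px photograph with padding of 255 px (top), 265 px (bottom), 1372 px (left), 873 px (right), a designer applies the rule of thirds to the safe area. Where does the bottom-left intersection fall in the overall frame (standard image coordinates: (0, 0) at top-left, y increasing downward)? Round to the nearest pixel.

x = 3045 px, y = 1570 px

Content width = 7265 − 1372 − 873 = 5020 px; content height = 2492 − 255 − 265 = 1972 px.
Bottom-left is one-third across and two-thirds down within the safe area.
x = 1372 + 1 × 5020/3 = 1372 + 1673.33 ≈ 3045
y = 255 + 2 × 1972/3 = 255 + 1314.67 ≈ 1570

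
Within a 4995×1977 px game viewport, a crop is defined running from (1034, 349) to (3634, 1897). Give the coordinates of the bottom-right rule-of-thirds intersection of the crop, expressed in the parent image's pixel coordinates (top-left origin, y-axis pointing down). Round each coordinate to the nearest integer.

Crop width = 3634 − 1034 = 2600 px; one third is 866.67 px.
Crop height = 1897 − 349 = 1548 px; one third is 516.00 px.
The bottom-right point is two-thirds across and two-thirds down within the crop:
x = 1034 + 2 × 866.67 ≈ 2767; y = 349 + 2 × 516.00 ≈ 1381.

(2767, 1381)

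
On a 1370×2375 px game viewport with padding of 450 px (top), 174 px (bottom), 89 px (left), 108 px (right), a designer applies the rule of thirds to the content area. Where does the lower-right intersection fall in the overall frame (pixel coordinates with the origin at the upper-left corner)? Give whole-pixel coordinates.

Content width = 1370 − 89 − 108 = 1173 px; content height = 2375 − 450 − 174 = 1751 px.
Lower-right is two-thirds across and two-thirds down within the content area.
x = 89 + 2 × 1173/3 = 89 + 782.00 ≈ 871
y = 450 + 2 × 1751/3 = 450 + 1167.33 ≈ 1617

(871, 1617)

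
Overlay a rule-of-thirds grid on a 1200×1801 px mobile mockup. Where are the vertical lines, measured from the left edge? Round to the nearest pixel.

1200 / 3 = 400, so the vertical lines sit at one and two thirds of 1200.

400 px and 800 px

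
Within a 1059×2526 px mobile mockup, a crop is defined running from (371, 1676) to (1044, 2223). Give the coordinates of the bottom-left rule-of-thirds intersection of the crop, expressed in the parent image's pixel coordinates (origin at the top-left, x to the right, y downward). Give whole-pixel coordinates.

(595, 2041)

Crop width = 1044 − 371 = 673 px; one third is 224.33 px.
Crop height = 2223 − 1676 = 547 px; one third is 182.33 px.
The bottom-left point is one-third across and two-thirds down within the crop:
x = 371 + 1 × 224.33 ≈ 595; y = 1676 + 2 × 182.33 ≈ 2041.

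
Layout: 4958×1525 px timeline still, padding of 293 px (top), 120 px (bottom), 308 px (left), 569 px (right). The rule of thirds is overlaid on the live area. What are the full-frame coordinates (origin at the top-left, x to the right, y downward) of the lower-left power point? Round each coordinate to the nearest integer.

(1668, 1034)

Content width = 4958 − 308 − 569 = 4081 px; content height = 1525 − 293 − 120 = 1112 px.
Lower-left is one-third across and two-thirds down within the live area.
x = 308 + 1 × 4081/3 = 308 + 1360.33 ≈ 1668
y = 293 + 2 × 1112/3 = 293 + 741.33 ≈ 1034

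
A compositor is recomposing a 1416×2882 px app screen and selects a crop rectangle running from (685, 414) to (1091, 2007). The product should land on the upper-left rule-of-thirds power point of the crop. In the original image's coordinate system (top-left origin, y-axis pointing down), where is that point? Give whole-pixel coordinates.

x = 820 px, y = 945 px

Crop width = 1091 − 685 = 406 px; one third is 135.33 px.
Crop height = 2007 − 414 = 1593 px; one third is 531.00 px.
The upper-left point is one-third across and one-third down within the crop:
x = 685 + 1 × 135.33 ≈ 820; y = 414 + 1 × 531.00 ≈ 945.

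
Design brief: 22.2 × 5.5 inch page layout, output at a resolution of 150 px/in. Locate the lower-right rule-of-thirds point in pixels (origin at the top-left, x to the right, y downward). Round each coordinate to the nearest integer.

x = 2220 px, y = 550 px

In pixels the canvas is 22.2 × 150 = 3330 wide and 5.5 × 150 = 825 tall.
The lower-right point is two-thirds across and two-thirds down:
x = 2 × 3330/3 ≈ 2220; y = 2 × 825/3 ≈ 550.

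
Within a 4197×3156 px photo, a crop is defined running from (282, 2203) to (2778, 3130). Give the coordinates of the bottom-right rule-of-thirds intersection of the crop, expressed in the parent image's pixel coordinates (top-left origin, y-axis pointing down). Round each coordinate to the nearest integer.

Crop width = 2778 − 282 = 2496 px; one third is 832.00 px.
Crop height = 3130 − 2203 = 927 px; one third is 309.00 px.
The bottom-right point is two-thirds across and two-thirds down within the crop:
x = 282 + 2 × 832.00 ≈ 1946; y = 2203 + 2 × 309.00 ≈ 2821.

x = 1946 px, y = 2821 px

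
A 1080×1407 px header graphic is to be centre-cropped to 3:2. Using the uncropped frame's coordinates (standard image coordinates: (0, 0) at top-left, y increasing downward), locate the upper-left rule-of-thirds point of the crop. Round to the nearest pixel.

1080/1407 < 3/2, so the 3:2 crop keeps the full width 1080 and trims height to 1080 × 2/3 = 720.00 px.
Top offset = (1407 − 720.00)/2 = 343.50 px; left offset = 0.
Upper-left is one-third across and one-third down within the crop:
x = 0.00 + 1 × 1080.00/3 ≈ 360; y = 343.50 + 1 × 720.00/3 ≈ 584.

x = 360 px, y = 584 px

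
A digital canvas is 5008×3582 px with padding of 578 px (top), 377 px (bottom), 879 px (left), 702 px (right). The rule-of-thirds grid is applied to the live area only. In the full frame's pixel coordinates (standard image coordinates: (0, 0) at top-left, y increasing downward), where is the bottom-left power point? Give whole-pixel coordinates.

x = 2021 px, y = 2329 px

Content width = 5008 − 879 − 702 = 3427 px; content height = 3582 − 578 − 377 = 2627 px.
Bottom-left is one-third across and two-thirds down within the live area.
x = 879 + 1 × 3427/3 = 879 + 1142.33 ≈ 2021
y = 578 + 2 × 2627/3 = 578 + 1751.33 ≈ 2329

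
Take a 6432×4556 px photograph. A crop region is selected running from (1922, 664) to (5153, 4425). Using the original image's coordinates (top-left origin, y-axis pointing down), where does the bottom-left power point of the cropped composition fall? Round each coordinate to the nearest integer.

(2999, 3171)

Crop width = 5153 − 1922 = 3231 px; one third is 1077.00 px.
Crop height = 4425 − 664 = 3761 px; one third is 1253.67 px.
The bottom-left point is one-third across and two-thirds down within the crop:
x = 1922 + 1 × 1077.00 ≈ 2999; y = 664 + 2 × 1253.67 ≈ 3171.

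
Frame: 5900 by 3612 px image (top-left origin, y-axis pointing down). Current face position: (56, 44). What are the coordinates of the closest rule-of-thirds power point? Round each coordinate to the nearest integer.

Third lines: x ∈ {1967, 3933}, y ∈ {1204, 2408}.
56 is closer to x = 1967; 44 is closer to y = 1204.
So the nearest intersection is the upper-left power point.

(1967, 1204)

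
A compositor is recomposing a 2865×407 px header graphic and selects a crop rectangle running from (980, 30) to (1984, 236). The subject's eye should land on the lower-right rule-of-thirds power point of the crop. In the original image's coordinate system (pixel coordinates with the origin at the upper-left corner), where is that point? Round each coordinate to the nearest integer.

Crop width = 1984 − 980 = 1004 px; one third is 334.67 px.
Crop height = 236 − 30 = 206 px; one third is 68.67 px.
The lower-right point is two-thirds across and two-thirds down within the crop:
x = 980 + 2 × 334.67 ≈ 1649; y = 30 + 2 × 68.67 ≈ 167.

x = 1649 px, y = 167 px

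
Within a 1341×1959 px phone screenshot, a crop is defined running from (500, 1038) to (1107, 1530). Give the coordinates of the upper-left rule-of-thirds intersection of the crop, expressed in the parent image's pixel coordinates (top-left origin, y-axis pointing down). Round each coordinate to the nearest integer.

(702, 1202)

Crop width = 1107 − 500 = 607 px; one third is 202.33 px.
Crop height = 1530 − 1038 = 492 px; one third is 164.00 px.
The upper-left point is one-third across and one-third down within the crop:
x = 500 + 1 × 202.33 ≈ 702; y = 1038 + 1 × 164.00 ≈ 1202.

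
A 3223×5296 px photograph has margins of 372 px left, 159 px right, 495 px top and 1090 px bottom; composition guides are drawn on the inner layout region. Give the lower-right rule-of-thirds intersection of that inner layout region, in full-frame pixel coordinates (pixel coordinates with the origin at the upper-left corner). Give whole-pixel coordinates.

x = 2167 px, y = 2969 px

Content width = 3223 − 372 − 159 = 2692 px; content height = 5296 − 495 − 1090 = 3711 px.
Lower-right is two-thirds across and two-thirds down within the inner layout region.
x = 372 + 2 × 2692/3 = 372 + 1794.67 ≈ 2167
y = 495 + 2 × 3711/3 = 495 + 2474.00 ≈ 2969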